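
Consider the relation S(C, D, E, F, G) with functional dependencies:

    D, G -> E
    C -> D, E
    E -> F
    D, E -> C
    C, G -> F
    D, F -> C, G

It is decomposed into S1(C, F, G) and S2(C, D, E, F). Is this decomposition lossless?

Yes

Common attributes: S1 ∩ S2 = {C, F}.
Closure of {C, F}: C → D, E applies, adding D, E; D, F → C, G applies, adding G. So (C, F)⁺ = {C, D, E, F, G}.
This closure contains every attribute of S1, so S1 ∩ S2 → S1. The join is lossless.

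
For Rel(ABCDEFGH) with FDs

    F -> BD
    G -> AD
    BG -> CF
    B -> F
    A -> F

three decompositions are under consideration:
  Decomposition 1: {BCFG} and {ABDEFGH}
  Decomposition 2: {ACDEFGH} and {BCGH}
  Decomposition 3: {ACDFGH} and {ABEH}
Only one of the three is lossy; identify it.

Decomposition 1: common = {BFG}, closure = {ABCDFG} → lossless.
Decomposition 2: common = {CGH}, closure = {ABCDFGH} → lossless.
Decomposition 3: common = {AH}, closure = {ABDFH} → lossy.

Decomposition 3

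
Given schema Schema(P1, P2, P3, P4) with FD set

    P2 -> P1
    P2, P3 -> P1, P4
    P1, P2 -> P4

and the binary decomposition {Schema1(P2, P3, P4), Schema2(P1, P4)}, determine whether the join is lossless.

No

Common attributes: Schema1 ∩ Schema2 = {P4}.
No dependency enlarges {P4}, so (P4)⁺ = {P4}.
The closure contains neither all of Schema1 = {P2, P3, P4} nor all of Schema2 = {P1, P4}, so the common attributes are not a superkey of either fragment. The join is lossy.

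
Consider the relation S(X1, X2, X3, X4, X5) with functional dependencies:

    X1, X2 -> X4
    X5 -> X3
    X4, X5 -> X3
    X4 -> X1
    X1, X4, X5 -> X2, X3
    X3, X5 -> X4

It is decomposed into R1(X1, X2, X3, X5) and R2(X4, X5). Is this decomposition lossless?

Yes

Common attributes: R1 ∩ R2 = {X5}.
Closure of {X5}: X5 → X3 applies, adding X3; X3, X5 → X4 applies, adding X4; X4 → X1 applies, adding X1; X1, X4, X5 → X2, X3 applies, adding X2. So (X5)⁺ = {X1, X2, X3, X4, X5}.
This closure contains every attribute of R1, so R1 ∩ R2 → R1. The join is lossless.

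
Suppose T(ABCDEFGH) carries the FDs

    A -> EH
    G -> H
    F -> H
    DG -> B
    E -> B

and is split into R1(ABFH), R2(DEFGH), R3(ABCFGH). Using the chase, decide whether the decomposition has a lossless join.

No

Chase test. Columns are ABCDEFGH; row i has aⱼ where attribute j ∈ Ri, else bᵢⱼ.
Initial tableau (one row per fragment):
  row 1: a1 a2 b13 b14 b15 a6 b17 a8
  row 2: b21 b22 b23 a4 a5 a6 a7 a8
  row 3: a1 a2 a3 b34 b35 a6 a7 a8
Rows 1 and 3 agree on A; apply A→EH and equate their EH entries.
No row becomes fully distinguished — the join is lossy.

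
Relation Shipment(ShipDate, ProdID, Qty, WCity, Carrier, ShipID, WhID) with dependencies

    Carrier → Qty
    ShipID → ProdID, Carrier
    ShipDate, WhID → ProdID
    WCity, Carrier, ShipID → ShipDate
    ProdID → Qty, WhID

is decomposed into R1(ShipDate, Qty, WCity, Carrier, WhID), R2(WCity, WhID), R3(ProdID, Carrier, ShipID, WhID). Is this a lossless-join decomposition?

No

Chase test. Columns are ShipDate, ProdID, Qty, WCity, Carrier, ShipID, WhID; row i has aⱼ where attribute j ∈ Ri, else bᵢⱼ.
Initial tableau (one row per fragment):
  row 1: a1 b12 a3 a4 a5 b16 a7
  row 2: b21 b22 b23 a4 b25 b26 a7
  row 3: b31 a2 b33 b34 a5 a6 a7
Rows 1 and 3 agree on Carrier; apply Carrier→Qty and equate their Qty entries.
No row becomes fully distinguished — the join is lossy.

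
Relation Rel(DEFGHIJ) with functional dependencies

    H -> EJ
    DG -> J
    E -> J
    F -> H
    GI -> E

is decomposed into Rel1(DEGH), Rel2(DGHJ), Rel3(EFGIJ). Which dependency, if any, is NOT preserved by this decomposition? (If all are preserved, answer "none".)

F -> H

Check F → H: no single fragment contains all of {FH}, and the restricted closure of {F} across the fragments never reaches {H}.
H → EJ is preserved.
DG → J is preserved.
E → J is preserved.
GI → E is preserved.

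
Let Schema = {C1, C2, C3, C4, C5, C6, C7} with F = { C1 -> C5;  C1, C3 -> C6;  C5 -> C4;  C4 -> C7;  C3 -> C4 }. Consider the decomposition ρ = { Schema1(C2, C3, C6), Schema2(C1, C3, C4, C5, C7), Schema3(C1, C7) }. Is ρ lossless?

No

Chase test. Columns are C1, C2, C3, C4, C5, C6, C7; row i has aⱼ where attribute j ∈ Schemai, else bᵢⱼ.
Initial tableau (one row per fragment):
  row 1: b11 a2 a3 b14 b15 a6 b17
  row 2: a1 b22 a3 a4 a5 b26 a7
  row 3: a1 b32 b33 b34 b35 b36 a7
Rows 2 and 3 agree on C1; apply C1→C5 and equate their C5 entries.
Rows 2 and 3 agree on C5; apply C5→C4 and equate their C4 entries.
Rows 1 and 2 agree on C3; apply C3→C4 and equate their C4 entries.
Rows 1 and 2 agree on C4; apply C4→C7 and equate their C7 entries.
No row becomes fully distinguished — the join is lossy.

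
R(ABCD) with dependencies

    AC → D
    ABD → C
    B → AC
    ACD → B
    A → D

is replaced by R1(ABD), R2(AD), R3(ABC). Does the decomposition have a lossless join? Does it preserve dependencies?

lossless and dependency-preserving

Lossless test (chase): Rows 1 and 3 agree on B; apply B→AC and equate their AC entries. Rows 1 and 3 agree on A; apply A→D and equate their D entries. Row 1 is now all distinguished symbols — the join is lossless.
Dependency preservation: AC → D; ABD → C; ACD → B are not contained in any single fragment, but the restricted closure of each left-hand side across the fragments still reaches the right-hand side; the remaining FDs each lie inside some fragment. All dependencies are preserved.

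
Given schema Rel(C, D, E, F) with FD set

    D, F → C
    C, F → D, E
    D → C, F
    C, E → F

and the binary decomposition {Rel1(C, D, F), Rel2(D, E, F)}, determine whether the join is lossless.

Common attributes: Rel1 ∩ Rel2 = {D, F}.
Closure of {D, F}: D, F → C applies, adding C; C, F → D, E applies, adding E. So (D, F)⁺ = {C, D, E, F}.
This closure contains every attribute of Rel1, so Rel1 ∩ Rel2 → Rel1. The join is lossless.

Yes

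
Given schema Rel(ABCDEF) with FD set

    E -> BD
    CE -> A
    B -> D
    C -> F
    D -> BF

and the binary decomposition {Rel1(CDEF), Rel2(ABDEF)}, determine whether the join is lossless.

Common attributes: Rel1 ∩ Rel2 = {DEF}.
Closure of {DEF}: E → BD applies, adding B. So (DEF)⁺ = {BDEF}.
The closure contains neither all of Rel1 = {CDEF} nor all of Rel2 = {ABDEF}, so the common attributes are not a superkey of either fragment. The join is lossy.

No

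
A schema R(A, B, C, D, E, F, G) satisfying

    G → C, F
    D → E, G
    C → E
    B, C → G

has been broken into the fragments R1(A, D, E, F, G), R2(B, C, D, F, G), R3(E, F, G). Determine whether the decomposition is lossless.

Chase test. Columns are A, B, C, D, E, F, G; row i has aⱼ where attribute j ∈ Ri, else bᵢⱼ.
Initial tableau (one row per fragment):
  row 1: a1 b12 b13 a4 a5 a6 a7
  row 2: b21 a2 a3 a4 b25 a6 a7
  row 3: b31 b32 b33 b34 a5 a6 a7
Rows 1 and 2 agree on G; apply G→C, F and equate their C, F entries.
Rows 1 and 3 agree on G; apply G→C, F and equate their C, F entries.
Rows 1 and 2 agree on D; apply D→E, G and equate their E, G entries.
No row becomes fully distinguished — the join is lossy.

No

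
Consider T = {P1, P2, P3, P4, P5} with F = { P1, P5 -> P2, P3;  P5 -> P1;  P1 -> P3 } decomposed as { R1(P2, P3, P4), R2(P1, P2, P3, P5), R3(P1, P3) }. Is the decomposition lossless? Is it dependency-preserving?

Lossless test (chase): applying each FD to every pair of rows produces no changes in the tableau, so no row becomes fully distinguished — the join is lossy.
Dependency preservation: every FD's attributes lie within a single fragment, so each can be enforced locally — preserved.

lossy but dependency-preserving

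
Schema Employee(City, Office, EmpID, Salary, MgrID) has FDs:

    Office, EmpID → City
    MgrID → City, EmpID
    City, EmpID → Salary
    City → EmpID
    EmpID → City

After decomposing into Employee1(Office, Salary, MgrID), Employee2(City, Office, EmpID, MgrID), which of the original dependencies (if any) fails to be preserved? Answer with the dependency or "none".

Check City, EmpID → Salary: no single fragment contains all of {City, EmpID, Salary}, and the restricted closure of {City, EmpID} across the fragments never reaches {Salary}.
Office, EmpID → City is preserved.
MgrID → City, EmpID is preserved.
City → EmpID is preserved.
EmpID → City is preserved.

City, EmpID → Salary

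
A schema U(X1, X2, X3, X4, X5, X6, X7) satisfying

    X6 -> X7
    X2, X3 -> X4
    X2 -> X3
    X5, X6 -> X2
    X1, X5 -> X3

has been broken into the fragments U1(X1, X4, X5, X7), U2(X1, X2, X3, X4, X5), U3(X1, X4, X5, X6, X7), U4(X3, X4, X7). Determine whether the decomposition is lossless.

Chase test. Columns are X1, X2, X3, X4, X5, X6, X7; row i has aⱼ where attribute j ∈ Ui, else bᵢⱼ.
Initial tableau (one row per fragment):
  row 1: a1 b12 b13 a4 a5 b16 a7
  row 2: a1 a2 a3 a4 a5 b26 b27
  row 3: a1 b32 b33 a4 a5 a6 a7
  row 4: b41 b42 a3 a4 b45 b46 a7
Rows 1 and 2 agree on X1, X5; apply X1, X5→X3 and equate their X3 entries.
Rows 1 and 3 agree on X1, X5; apply X1, X5→X3 and equate their X3 entries.
No row becomes fully distinguished — the join is lossy.

No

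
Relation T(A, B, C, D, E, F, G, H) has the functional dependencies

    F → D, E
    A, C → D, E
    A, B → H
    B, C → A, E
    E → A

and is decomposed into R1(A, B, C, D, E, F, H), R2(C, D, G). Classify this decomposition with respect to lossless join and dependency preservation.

Lossless test: (C, D)⁺ = {C, D}, which is a superkey of neither fragment — lossy.
Dependency preservation: every FD's attributes lie within a single fragment, so each can be enforced locally — preserved.

lossy but dependency-preserving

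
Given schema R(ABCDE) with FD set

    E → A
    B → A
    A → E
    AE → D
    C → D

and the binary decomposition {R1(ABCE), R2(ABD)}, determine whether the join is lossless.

Yes

Common attributes: R1 ∩ R2 = {AB}.
Closure of {AB}: A → E applies, adding E; AE → D applies, adding D. So (AB)⁺ = {ABDE}.
This closure contains every attribute of R2, so R1 ∩ R2 → R2. The join is lossless.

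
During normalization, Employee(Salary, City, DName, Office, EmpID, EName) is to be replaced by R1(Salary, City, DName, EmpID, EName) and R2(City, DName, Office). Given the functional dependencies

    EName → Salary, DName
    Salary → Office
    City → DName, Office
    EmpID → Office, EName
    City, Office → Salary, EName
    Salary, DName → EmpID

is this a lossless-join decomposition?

Yes

Common attributes: R1 ∩ R2 = {City, DName}.
Closure of {City, DName}: City → DName, Office applies, adding Office; City, Office → Salary, EName applies, adding Salary, EName; Salary, DName → EmpID applies, adding EmpID. So (City, DName)⁺ = {Salary, City, DName, Office, EmpID, EName}.
This closure contains every attribute of R1, so R1 ∩ R2 → R1. The join is lossless.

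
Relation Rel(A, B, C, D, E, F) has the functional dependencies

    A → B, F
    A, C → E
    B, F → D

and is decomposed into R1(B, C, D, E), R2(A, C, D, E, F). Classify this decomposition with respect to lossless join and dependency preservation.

lossy and not dependency-preserving

Lossless test: (C, D, E)⁺ = {C, D, E}, which is a superkey of neither fragment — lossy.
Dependency preservation: the restricted closure of {A} across the fragments never reaches {B, F}, so A → B, F cannot be enforced without a join — not preserved.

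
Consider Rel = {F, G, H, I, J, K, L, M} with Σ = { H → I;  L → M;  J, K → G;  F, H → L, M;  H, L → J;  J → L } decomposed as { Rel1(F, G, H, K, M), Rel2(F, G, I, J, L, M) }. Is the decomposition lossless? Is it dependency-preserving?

lossy and not dependency-preserving

Lossless test: (F, G, M)⁺ = {F, G, M}, which is a superkey of neither fragment — lossy.
Dependency preservation: the restricted closure of {H} across the fragments never reaches {I}, so H → I cannot be enforced without a join — not preserved.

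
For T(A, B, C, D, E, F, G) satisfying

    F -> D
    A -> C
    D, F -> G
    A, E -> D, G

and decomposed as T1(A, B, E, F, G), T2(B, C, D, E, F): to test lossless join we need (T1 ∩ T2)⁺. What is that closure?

T1 ∩ T2 = {B, E, F}.
F → D applies, adding D
D, F → G applies, adding G
Closure: {B, D, E, F, G}.

B, D, E, F, G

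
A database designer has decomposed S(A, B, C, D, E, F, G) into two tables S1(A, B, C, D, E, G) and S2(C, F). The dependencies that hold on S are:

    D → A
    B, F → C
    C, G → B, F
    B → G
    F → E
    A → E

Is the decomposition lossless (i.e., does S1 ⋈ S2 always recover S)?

No

Common attributes: S1 ∩ S2 = {C}.
No dependency enlarges {C}, so (C)⁺ = {C}.
The closure contains neither all of S1 = {A, B, C, D, E, G} nor all of S2 = {C, F}, so the common attributes are not a superkey of either fragment. The join is lossy.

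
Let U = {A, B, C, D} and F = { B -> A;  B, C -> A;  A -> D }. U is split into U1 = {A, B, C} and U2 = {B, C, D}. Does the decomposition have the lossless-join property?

Yes

Common attributes: U1 ∩ U2 = {B, C}.
Closure of {B, C}: B → A applies, adding A; A → D applies, adding D. So (B, C)⁺ = {A, B, C, D}.
This closure contains every attribute of U1, so U1 ∩ U2 → U1. The join is lossless.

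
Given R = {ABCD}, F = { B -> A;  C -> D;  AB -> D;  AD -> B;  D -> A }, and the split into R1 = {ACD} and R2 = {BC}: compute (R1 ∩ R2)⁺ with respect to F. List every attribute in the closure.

ABCD

R1 ∩ R2 = {C}.
C → D applies, adding D
D → A applies, adding A
AD → B applies, adding B
Closure: {ABCD}.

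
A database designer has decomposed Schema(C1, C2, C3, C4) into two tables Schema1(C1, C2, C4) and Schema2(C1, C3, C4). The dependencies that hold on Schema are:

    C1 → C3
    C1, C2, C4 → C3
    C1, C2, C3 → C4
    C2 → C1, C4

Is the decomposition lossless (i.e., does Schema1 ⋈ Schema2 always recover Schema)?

Common attributes: Schema1 ∩ Schema2 = {C1, C4}.
Closure of {C1, C4}: C1 → C3 applies, adding C3. So (C1, C4)⁺ = {C1, C3, C4}.
This closure contains every attribute of Schema2, so Schema1 ∩ Schema2 → Schema2. The join is lossless.

Yes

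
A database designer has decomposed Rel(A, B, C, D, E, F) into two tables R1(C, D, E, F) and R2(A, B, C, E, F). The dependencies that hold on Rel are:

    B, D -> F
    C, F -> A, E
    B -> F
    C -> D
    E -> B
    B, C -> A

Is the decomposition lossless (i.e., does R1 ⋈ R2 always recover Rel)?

Yes

Common attributes: R1 ∩ R2 = {C, E, F}.
Closure of {C, E, F}: C, F → A, E applies, adding A; C → D applies, adding D; E → B applies, adding B. So (C, E, F)⁺ = {A, B, C, D, E, F}.
This closure contains every attribute of R1, so R1 ∩ R2 → R1. The join is lossless.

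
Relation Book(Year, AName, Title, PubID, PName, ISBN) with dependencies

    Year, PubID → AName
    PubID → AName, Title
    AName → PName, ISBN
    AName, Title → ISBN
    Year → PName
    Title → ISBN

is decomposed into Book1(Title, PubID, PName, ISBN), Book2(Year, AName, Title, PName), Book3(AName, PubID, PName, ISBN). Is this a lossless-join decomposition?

No

Chase test. Columns are Year, AName, Title, PubID, PName, ISBN; row i has aⱼ where attribute j ∈ Booki, else bᵢⱼ.
Initial tableau (one row per fragment):
  row 1: b11 b12 a3 a4 a5 a6
  row 2: a1 a2 a3 b24 a5 b26
  row 3: b31 a2 b33 a4 a5 a6
Rows 1 and 3 agree on PubID; apply PubID→AName, Title and equate their AName, Title entries.
Rows 1 and 2 agree on AName; apply AName→PName, ISBN and equate their PName, ISBN entries.
No row becomes fully distinguished — the join is lossy.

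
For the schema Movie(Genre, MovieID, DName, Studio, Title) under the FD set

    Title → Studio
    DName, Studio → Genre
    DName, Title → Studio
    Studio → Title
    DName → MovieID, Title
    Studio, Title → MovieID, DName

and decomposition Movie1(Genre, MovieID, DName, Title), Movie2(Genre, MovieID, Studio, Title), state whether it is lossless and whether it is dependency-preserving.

lossless and dependency-preserving

Lossless test: (Genre, MovieID, Title)⁺ = {Genre, MovieID, DName, Studio, Title}, which contains all of one fragment — lossless.
Dependency preservation: DName, Studio → Genre; DName, Title → Studio; Studio, Title → MovieID, DName are not contained in any single fragment, but the restricted closure of each left-hand side across the fragments still reaches the right-hand side; the remaining FDs each lie inside some fragment. All dependencies are preserved.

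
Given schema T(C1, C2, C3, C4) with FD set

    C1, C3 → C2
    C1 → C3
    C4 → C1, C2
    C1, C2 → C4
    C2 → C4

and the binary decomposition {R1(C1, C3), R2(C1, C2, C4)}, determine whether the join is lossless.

Common attributes: R1 ∩ R2 = {C1}.
Closure of {C1}: C1 → C3 applies, adding C3; C1, C3 → C2 applies, adding C2; C1, C2 → C4 applies, adding C4. So (C1)⁺ = {C1, C2, C3, C4}.
This closure contains every attribute of R1, so R1 ∩ R2 → R1. The join is lossless.

Yes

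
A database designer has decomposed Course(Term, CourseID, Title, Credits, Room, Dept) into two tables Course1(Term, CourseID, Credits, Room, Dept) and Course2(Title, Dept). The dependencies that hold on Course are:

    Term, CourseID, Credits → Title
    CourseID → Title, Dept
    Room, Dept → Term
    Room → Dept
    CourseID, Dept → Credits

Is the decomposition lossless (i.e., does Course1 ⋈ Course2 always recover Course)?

No

Common attributes: Course1 ∩ Course2 = {Dept}.
No dependency enlarges {Dept}, so (Dept)⁺ = {Dept}.
The closure contains neither all of Course1 = {Term, CourseID, Credits, Room, Dept} nor all of Course2 = {Title, Dept}, so the common attributes are not a superkey of either fragment. The join is lossy.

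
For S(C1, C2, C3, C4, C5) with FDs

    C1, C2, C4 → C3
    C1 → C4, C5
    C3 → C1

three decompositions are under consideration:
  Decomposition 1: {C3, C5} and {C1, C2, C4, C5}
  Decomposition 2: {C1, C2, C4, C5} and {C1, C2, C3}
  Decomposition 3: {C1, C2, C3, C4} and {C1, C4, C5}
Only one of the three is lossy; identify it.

Decomposition 1

Decomposition 1: common = {C5}, closure = {C5} → lossy.
Decomposition 2: common = {C1, C2}, closure = {C1, C2, C3, C4, C5} → lossless.
Decomposition 3: common = {C1, C4}, closure = {C1, C4, C5} → lossless.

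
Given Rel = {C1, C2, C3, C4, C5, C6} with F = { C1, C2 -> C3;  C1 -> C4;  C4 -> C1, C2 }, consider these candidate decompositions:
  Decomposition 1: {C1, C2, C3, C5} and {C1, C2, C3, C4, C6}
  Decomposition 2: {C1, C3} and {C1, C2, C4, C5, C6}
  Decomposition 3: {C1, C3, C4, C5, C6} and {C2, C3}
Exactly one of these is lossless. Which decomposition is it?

Decomposition 2

Decomposition 1: common = {C1, C2, C3}, closure = {C1, C2, C3, C4} → lossy.
Decomposition 2: common = {C1}, closure = {C1, C2, C3, C4} → lossless.
Decomposition 3: common = {C3}, closure = {C3} → lossy.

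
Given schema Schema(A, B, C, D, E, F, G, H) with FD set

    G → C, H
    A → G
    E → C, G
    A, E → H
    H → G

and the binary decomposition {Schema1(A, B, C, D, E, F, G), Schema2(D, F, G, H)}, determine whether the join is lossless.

Yes

Common attributes: Schema1 ∩ Schema2 = {D, F, G}.
Closure of {D, F, G}: G → C, H applies, adding C, H. So (D, F, G)⁺ = {C, D, F, G, H}.
This closure contains every attribute of Schema2, so Schema1 ∩ Schema2 → Schema2. The join is lossless.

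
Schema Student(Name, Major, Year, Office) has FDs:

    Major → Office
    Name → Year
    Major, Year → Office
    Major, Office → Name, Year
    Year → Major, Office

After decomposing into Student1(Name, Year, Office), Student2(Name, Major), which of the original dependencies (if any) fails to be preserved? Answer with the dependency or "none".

none

Major → Office: restricted closure across fragments reaches Office.
Name → Year lies within Student1.
Major, Year → Office: restricted closure across fragments reaches Office.
Major, Office → Name, Year: restricted closure across fragments reaches Name, Year.
Year → Major, Office: restricted closure across fragments reaches Major, Office.
Every dependency is enforceable on the fragments, so the decomposition is dependency-preserving.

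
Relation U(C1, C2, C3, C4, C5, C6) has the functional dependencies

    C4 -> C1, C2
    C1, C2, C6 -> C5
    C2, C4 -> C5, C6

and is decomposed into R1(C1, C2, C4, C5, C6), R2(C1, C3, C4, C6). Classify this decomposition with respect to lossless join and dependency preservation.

Lossless test: (C1, C4, C6)⁺ = {C1, C2, C4, C5, C6}, which contains all of one fragment — lossless.
Dependency preservation: every FD's attributes lie within a single fragment, so each can be enforced locally — preserved.

lossless and dependency-preserving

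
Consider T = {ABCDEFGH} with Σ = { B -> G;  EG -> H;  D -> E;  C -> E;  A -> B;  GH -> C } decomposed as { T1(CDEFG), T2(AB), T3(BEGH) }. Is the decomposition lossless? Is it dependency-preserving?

lossy but dependency-preserving

Lossless test (chase): Rows 2 and 3 agree on B; apply B→G and equate their G entries. Rows 1 and 3 agree on EG; apply EG→H and equate their H entries. Rows 1 and 3 agree on GH; apply GH→C and equate their C entries. No row becomes fully distinguished — the join is lossy.
Dependency preservation: GH → C is not contained in any single fragment, but the restricted closure of its left-hand side across the fragments still reaches the right-hand side; the remaining FDs each lie inside some fragment. All dependencies are preserved.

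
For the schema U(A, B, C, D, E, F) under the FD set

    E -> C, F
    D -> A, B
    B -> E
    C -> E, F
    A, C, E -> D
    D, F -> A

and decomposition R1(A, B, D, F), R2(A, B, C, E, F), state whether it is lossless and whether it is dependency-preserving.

Lossless test: (A, B, F)⁺ = {A, B, C, D, E, F}, which contains all of one fragment — lossless.
Dependency preservation: A, C, E → D is not contained in any single fragment, but the restricted closure of its left-hand side across the fragments still reaches the right-hand side; the remaining FDs each lie inside some fragment. All dependencies are preserved.

lossless and dependency-preserving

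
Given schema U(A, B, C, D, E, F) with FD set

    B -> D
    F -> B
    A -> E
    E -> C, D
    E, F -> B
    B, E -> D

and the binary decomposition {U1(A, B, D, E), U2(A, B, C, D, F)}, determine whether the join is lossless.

Yes

Common attributes: U1 ∩ U2 = {A, B, D}.
Closure of {A, B, D}: A → E applies, adding E; E → C, D applies, adding C. So (A, B, D)⁺ = {A, B, C, D, E}.
This closure contains every attribute of U1, so U1 ∩ U2 → U1. The join is lossless.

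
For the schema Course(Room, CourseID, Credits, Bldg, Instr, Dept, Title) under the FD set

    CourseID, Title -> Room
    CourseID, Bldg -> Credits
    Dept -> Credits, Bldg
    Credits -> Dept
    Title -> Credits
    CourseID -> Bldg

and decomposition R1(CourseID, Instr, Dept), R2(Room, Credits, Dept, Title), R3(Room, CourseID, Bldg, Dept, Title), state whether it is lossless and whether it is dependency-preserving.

lossy but dependency-preserving

Lossless test (chase): Rows 1 and 2 agree on Dept; apply Dept→Credits, Bldg and equate their Credits, Bldg entries. Rows 1 and 3 agree on Dept; apply Dept→Credits, Bldg and equate their Credits, Bldg entries. No row becomes fully distinguished — the join is lossy.
Dependency preservation: CourseID, Bldg → Credits; Dept → Credits, Bldg are not contained in any single fragment, but the restricted closure of each left-hand side across the fragments still reaches the right-hand side; the remaining FDs each lie inside some fragment. All dependencies are preserved.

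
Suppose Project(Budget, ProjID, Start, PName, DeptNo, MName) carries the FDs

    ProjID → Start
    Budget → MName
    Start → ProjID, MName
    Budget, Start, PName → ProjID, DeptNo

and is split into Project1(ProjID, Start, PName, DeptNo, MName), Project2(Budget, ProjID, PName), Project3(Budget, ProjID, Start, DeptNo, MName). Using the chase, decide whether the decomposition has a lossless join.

Chase test. Columns are Budget, ProjID, Start, PName, DeptNo, MName; row i has aⱼ where attribute j ∈ Projecti, else bᵢⱼ.
Initial tableau (one row per fragment):
  row 1: b11 a2 a3 a4 a5 a6
  row 2: a1 a2 b23 a4 b25 b26
  row 3: a1 a2 a3 b34 a5 a6
Rows 1 and 2 agree on ProjID; apply ProjID→Start and equate their Start entries.
Rows 2 and 3 agree on Budget; apply Budget→MName and equate their MName entries.
No row becomes fully distinguished — the join is lossy.

No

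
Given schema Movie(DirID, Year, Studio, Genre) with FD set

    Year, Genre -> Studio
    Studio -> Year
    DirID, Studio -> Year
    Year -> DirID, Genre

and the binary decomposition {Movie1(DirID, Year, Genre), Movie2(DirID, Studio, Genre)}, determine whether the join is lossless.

No

Common attributes: Movie1 ∩ Movie2 = {DirID, Genre}.
No dependency enlarges {DirID, Genre}, so (DirID, Genre)⁺ = {DirID, Genre}.
The closure contains neither all of Movie1 = {DirID, Year, Genre} nor all of Movie2 = {DirID, Studio, Genre}, so the common attributes are not a superkey of either fragment. The join is lossy.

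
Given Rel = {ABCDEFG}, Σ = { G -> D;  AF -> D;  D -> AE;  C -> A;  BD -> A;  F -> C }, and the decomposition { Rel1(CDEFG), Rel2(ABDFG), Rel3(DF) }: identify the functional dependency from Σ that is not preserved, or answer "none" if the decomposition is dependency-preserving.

C -> A

Check C → A: no single fragment contains all of {AC}, and the restricted closure of {C} across the fragments never reaches {A}.
G → D is preserved.
AF → D is preserved.
D → AE is preserved.
BD → A is preserved.
F → C is preserved.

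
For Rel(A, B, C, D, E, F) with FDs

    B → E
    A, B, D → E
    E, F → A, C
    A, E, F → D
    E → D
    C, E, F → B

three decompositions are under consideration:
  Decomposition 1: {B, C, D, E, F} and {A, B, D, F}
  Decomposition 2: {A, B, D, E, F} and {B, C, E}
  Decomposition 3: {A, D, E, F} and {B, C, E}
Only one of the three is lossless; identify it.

Decomposition 1

Decomposition 1: common = {B, D, F}, closure = {A, B, C, D, E, F} → lossless.
Decomposition 2: common = {B, E}, closure = {B, D, E} → lossy.
Decomposition 3: common = {E}, closure = {D, E} → lossy.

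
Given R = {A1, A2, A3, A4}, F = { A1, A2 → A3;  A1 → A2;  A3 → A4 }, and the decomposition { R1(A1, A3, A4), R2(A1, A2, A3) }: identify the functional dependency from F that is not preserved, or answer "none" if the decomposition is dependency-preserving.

A1, A2 → A3 lies within R2.
A1 → A2 lies within R2.
A3 → A4 lies within R1.
Every dependency is enforceable on the fragments, so the decomposition is dependency-preserving.

none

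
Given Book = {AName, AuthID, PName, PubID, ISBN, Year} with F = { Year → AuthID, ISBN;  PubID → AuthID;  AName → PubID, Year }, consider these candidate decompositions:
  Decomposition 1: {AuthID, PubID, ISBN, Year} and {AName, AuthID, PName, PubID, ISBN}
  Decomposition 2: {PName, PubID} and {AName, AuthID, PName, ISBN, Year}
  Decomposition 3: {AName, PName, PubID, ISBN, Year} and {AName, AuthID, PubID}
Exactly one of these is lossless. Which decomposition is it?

Decomposition 1: common = {AuthID, PubID, ISBN}, closure = {AuthID, PubID, ISBN} → lossy.
Decomposition 2: common = {PName}, closure = {PName} → lossy.
Decomposition 3: common = {AName, PubID}, closure = {AName, AuthID, PubID, ISBN, Year} → lossless.

Decomposition 3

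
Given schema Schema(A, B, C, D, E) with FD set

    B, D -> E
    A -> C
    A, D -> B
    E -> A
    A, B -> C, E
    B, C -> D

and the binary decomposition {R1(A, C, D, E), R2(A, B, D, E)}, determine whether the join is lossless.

Common attributes: R1 ∩ R2 = {A, D, E}.
Closure of {A, D, E}: A → C applies, adding C; A, D → B applies, adding B. So (A, D, E)⁺ = {A, B, C, D, E}.
This closure contains every attribute of R1, so R1 ∩ R2 → R1. The join is lossless.

Yes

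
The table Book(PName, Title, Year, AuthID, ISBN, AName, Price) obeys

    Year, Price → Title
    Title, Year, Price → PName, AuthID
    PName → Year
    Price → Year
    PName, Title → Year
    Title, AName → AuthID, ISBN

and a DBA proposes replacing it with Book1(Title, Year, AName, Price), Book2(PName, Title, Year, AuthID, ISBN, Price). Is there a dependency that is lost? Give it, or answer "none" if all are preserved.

Check Title, AName → AuthID, ISBN: no single fragment contains all of {Title, AuthID, ISBN, AName}, and the restricted closure of {Title, AName} across the fragments never reaches {AuthID, ISBN}.
Year, Price → Title is preserved.
Title, Year, Price → PName, AuthID is preserved.
PName → Year is preserved.
Price → Year is preserved.
PName, Title → Year is preserved.

Title, AName → AuthID, ISBN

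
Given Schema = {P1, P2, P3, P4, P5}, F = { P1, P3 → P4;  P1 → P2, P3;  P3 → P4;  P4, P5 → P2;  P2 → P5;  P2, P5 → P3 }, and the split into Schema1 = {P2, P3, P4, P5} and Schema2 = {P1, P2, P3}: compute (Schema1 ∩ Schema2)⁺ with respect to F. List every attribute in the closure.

P2, P3, P4, P5

Schema1 ∩ Schema2 = {P2, P3}.
P3 → P4 applies, adding P4
P2 → P5 applies, adding P5
Closure: {P2, P3, P4, P5}.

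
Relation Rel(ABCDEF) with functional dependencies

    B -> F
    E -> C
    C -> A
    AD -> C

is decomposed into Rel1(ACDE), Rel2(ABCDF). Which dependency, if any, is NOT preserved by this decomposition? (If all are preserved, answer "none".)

none

B → F lies within Rel2.
E → C lies within Rel1.
C → A lies within Rel1.
AD → C lies within Rel1.
Every dependency is enforceable on the fragments, so the decomposition is dependency-preserving.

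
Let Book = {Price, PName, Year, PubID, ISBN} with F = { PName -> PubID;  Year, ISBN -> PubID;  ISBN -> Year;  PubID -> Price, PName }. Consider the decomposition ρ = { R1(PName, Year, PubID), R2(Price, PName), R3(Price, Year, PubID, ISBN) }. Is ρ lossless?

Chase test. Columns are Price, PName, Year, PubID, ISBN; row i has aⱼ where attribute j ∈ Ri, else bᵢⱼ.
Initial tableau (one row per fragment):
  row 1: b11 a2 a3 a4 b15
  row 2: a1 a2 b23 b24 b25
  row 3: a1 b32 a3 a4 a5
Rows 1 and 2 agree on PName; apply PName→PubID and equate their PubID entries.
Rows 1 and 2 agree on PubID; apply PubID→Price, PName and equate their Price, PName entries.
Rows 1 and 3 agree on PubID; apply PubID→Price, PName and equate their Price, PName entries.
Row 3 is now all distinguished symbols — the join is lossless.

Yes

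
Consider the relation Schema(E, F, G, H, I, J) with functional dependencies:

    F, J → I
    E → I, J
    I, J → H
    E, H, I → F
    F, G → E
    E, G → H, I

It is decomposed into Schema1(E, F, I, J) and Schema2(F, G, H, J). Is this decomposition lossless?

No

Common attributes: Schema1 ∩ Schema2 = {F, J}.
Closure of {F, J}: F, J → I applies, adding I; I, J → H applies, adding H. So (F, J)⁺ = {F, H, I, J}.
The closure contains neither all of Schema1 = {E, F, I, J} nor all of Schema2 = {F, G, H, J}, so the common attributes are not a superkey of either fragment. The join is lossy.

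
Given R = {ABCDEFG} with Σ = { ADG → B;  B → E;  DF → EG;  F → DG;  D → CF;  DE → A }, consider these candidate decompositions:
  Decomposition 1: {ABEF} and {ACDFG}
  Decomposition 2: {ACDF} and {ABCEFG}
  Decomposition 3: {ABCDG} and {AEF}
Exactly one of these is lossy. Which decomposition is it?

Decomposition 1: common = {AF}, closure = {ABCDEFG} → lossless.
Decomposition 2: common = {ACF}, closure = {ABCDEFG} → lossless.
Decomposition 3: common = {A}, closure = {A} → lossy.

Decomposition 3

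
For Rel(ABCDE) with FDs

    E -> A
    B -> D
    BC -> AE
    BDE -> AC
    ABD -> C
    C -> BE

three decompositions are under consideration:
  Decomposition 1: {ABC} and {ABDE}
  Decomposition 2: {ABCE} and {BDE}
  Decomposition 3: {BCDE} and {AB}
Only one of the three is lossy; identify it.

Decomposition 3

Decomposition 1: common = {AB}, closure = {ABCDE} → lossless.
Decomposition 2: common = {BE}, closure = {ABCDE} → lossless.
Decomposition 3: common = {B}, closure = {BD} → lossy.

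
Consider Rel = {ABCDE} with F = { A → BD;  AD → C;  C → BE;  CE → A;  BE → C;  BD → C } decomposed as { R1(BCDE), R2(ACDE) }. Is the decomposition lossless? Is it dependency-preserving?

lossless and dependency-preserving

Lossless test: (CDE)⁺ = {ABCDE}, which contains all of one fragment — lossless.
Dependency preservation: A → BD is not contained in any single fragment, but the restricted closure of its left-hand side across the fragments still reaches the right-hand side; the remaining FDs each lie inside some fragment. All dependencies are preserved.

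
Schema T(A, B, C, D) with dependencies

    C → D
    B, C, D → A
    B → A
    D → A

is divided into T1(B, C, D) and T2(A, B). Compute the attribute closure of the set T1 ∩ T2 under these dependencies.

A, B

T1 ∩ T2 = {B}.
B → A applies, adding A
Closure: {A, B}.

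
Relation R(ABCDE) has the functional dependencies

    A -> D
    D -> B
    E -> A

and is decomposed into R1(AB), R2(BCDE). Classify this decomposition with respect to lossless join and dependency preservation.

Lossless test: (B)⁺ = {B}, which is a superkey of neither fragment — lossy.
Dependency preservation: the restricted closure of {A} across the fragments never reaches {D}, so A → D cannot be enforced without a join — not preserved.

lossy and not dependency-preserving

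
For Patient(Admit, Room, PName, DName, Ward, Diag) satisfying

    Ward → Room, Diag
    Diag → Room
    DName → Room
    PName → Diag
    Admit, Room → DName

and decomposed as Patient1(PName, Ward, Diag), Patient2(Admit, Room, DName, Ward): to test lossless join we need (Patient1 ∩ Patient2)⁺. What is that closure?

Patient1 ∩ Patient2 = {Ward}.
Ward → Room, Diag applies, adding Room, Diag
Closure: {Room, Ward, Diag}.

Room, Ward, Diag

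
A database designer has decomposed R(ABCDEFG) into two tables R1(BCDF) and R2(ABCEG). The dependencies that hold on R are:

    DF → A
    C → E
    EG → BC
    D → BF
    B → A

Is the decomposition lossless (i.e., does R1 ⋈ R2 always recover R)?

No

Common attributes: R1 ∩ R2 = {BC}.
Closure of {BC}: C → E applies, adding E; B → A applies, adding A. So (BC)⁺ = {ABCE}.
The closure contains neither all of R1 = {BCDF} nor all of R2 = {ABCEG}, so the common attributes are not a superkey of either fragment. The join is lossy.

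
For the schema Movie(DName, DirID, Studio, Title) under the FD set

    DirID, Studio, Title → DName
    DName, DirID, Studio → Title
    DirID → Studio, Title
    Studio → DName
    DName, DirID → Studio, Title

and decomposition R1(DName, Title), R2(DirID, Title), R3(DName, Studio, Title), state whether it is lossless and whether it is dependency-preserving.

lossy and not dependency-preserving

Lossless test (chase): applying each FD to every pair of rows produces no changes in the tableau, so no row becomes fully distinguished — the join is lossy.
Dependency preservation: the restricted closure of {DirID} across the fragments never reaches {Studio, Title}, so DirID → Studio, Title cannot be enforced without a join — not preserved.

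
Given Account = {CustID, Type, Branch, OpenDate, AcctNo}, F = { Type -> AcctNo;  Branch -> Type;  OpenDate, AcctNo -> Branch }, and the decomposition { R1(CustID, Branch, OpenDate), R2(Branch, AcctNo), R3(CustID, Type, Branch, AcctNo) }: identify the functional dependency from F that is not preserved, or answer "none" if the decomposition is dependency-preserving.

OpenDate, AcctNo -> Branch

Check OpenDate, AcctNo → Branch: no single fragment contains all of {Branch, OpenDate, AcctNo}, and the restricted closure of {OpenDate, AcctNo} across the fragments never reaches {Branch}.
Type → AcctNo is preserved.
Branch → Type is preserved.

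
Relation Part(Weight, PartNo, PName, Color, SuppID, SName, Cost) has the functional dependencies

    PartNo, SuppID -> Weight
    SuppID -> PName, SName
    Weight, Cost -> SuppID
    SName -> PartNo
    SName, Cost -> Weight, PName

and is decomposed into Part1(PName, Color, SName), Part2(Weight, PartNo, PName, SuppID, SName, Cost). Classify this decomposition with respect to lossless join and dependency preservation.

Lossless test: (PName, SName)⁺ = {PartNo, PName, SName}, which is a superkey of neither fragment — lossy.
Dependency preservation: every FD's attributes lie within a single fragment, so each can be enforced locally — preserved.

lossy but dependency-preserving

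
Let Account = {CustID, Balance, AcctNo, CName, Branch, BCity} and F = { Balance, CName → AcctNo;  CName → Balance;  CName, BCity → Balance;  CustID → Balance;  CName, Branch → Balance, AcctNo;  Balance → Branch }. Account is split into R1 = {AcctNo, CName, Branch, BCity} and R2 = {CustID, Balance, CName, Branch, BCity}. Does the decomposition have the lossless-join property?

Yes

Common attributes: R1 ∩ R2 = {CName, Branch, BCity}.
Closure of {CName, Branch, BCity}: CName → Balance applies, adding Balance; CName, Branch → Balance, AcctNo applies, adding AcctNo. So (CName, Branch, BCity)⁺ = {Balance, AcctNo, CName, Branch, BCity}.
This closure contains every attribute of R1, so R1 ∩ R2 → R1. The join is lossless.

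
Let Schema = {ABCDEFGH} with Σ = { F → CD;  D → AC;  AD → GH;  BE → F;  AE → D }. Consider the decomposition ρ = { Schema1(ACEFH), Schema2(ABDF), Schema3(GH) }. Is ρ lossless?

Chase test. Columns are ABCDEFGH; row i has aⱼ where attribute j ∈ Schemai, else bᵢⱼ.
Initial tableau (one row per fragment):
  row 1: a1 b12 a3 b14 a5 a6 b17 a8
  row 2: a1 a2 b23 a4 b25 a6 b27 b28
  row 3: b31 b32 b33 b34 b35 b36 a7 a8
Rows 1 and 2 agree on F; apply F→CD and equate their CD entries.
Rows 1 and 2 agree on AD; apply AD→GH and equate their GH entries.
No row becomes fully distinguished — the join is lossy.

No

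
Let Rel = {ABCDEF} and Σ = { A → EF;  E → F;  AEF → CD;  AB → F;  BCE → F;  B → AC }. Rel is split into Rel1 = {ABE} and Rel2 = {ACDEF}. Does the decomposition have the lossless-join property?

Yes

Common attributes: Rel1 ∩ Rel2 = {AE}.
Closure of {AE}: A → EF applies, adding F; AEF → CD applies, adding CD. So (AE)⁺ = {ACDEF}.
This closure contains every attribute of Rel2, so Rel1 ∩ Rel2 → Rel2. The join is lossless.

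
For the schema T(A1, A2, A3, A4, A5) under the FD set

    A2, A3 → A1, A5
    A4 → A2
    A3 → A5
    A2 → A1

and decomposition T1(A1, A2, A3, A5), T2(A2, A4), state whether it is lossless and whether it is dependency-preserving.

Lossless test: (A2)⁺ = {A1, A2}, which is a superkey of neither fragment — lossy.
Dependency preservation: every FD's attributes lie within a single fragment, so each can be enforced locally — preserved.

lossy but dependency-preserving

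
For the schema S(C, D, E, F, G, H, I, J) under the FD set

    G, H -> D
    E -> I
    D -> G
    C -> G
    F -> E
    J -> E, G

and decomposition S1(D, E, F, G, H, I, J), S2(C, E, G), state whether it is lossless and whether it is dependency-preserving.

Lossless test: (E, G)⁺ = {E, G, I}, which is a superkey of neither fragment — lossy.
Dependency preservation: every FD's attributes lie within a single fragment, so each can be enforced locally — preserved.

lossy but dependency-preserving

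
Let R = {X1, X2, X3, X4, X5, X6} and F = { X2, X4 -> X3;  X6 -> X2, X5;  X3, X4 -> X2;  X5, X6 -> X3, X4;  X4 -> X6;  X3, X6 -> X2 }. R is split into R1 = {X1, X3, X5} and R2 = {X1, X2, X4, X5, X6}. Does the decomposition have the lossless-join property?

No

Common attributes: R1 ∩ R2 = {X1, X5}.
No dependency enlarges {X1, X5}, so (X1, X5)⁺ = {X1, X5}.
The closure contains neither all of R1 = {X1, X3, X5} nor all of R2 = {X1, X2, X4, X5, X6}, so the common attributes are not a superkey of either fragment. The join is lossy.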